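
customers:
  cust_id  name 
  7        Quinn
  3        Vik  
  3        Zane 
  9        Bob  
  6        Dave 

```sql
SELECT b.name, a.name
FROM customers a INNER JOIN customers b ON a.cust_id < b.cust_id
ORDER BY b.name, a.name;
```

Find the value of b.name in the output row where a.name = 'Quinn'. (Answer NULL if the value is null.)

Bob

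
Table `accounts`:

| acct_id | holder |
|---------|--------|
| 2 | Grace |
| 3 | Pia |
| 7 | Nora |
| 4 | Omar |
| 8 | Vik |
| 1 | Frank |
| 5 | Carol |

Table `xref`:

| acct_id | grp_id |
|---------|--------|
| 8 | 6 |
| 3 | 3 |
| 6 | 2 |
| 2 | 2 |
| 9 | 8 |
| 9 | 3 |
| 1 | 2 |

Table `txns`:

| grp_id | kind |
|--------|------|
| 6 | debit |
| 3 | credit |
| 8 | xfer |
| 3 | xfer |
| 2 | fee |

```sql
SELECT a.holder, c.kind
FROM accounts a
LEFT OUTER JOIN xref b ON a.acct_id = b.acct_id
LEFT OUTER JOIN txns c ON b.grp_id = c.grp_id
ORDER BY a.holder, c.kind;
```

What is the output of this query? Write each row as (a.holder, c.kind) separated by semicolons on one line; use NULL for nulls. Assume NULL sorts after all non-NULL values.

(Carol, NULL); (Frank, fee); (Grace, fee); (Nora, NULL); (Omar, NULL); (Pia, credit); (Pia, xfer); (Vik, debit)

Joins associate left-to-right: accounts LEFT JOIN xref on acct_id gives 7 intermediate row(s).
Then LEFT JOIN `txns c` on grp_id: each of those 7 rows is kept; rows whose b.grp_id has no match in c get NULL for c's columns.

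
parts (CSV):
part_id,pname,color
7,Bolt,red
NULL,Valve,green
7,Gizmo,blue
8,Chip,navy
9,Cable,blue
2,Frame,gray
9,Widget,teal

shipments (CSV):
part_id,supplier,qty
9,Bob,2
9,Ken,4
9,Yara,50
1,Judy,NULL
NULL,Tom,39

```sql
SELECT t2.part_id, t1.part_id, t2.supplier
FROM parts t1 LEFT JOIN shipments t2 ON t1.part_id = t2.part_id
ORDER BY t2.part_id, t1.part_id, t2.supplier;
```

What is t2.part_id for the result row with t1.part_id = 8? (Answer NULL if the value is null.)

LEFT JOIN keeps every row from `parts`; unmatched rows get NULL for `shipments`'s columns.
Matching on t1.part_id = t2.part_id. A NULL in a compared column never satisfies the condition.
- part_id=7: no t2 row matches, row kept with t2 columns NULL.
- part_id=NULL: no t2 row matches, row kept with t2 columns NULL.
- part_id=7: no t2 row matches, row kept with t2 columns NULL.
- part_id=8: no t2 row matches, row kept with t2 columns NULL.
- part_id=9: 3 matching t2 row(s), so 3 row(s) emitted.
- part_id=2: no t2 row matches, row kept with t2 columns NULL.
- part_id=9: 3 matching t2 row(s), so 3 row(s) emitted.

NULL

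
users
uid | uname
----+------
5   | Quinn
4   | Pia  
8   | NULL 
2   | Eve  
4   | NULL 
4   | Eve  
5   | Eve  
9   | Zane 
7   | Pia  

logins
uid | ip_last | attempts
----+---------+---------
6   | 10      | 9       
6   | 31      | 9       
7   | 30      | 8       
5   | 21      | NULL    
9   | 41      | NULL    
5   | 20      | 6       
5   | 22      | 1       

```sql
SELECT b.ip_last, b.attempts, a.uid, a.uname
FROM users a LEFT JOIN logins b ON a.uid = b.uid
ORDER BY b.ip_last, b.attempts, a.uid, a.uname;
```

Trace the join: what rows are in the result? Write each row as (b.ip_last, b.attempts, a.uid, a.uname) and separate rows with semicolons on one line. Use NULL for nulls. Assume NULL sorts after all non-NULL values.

(20, 6, 5, Eve); (20, 6, 5, Quinn); (21, NULL, 5, Eve); (21, NULL, 5, Quinn); (22, 1, 5, Eve); (22, 1, 5, Quinn); (30, 8, 7, Pia); (41, NULL, 9, Zane); (NULL, NULL, 2, Eve); (NULL, NULL, 4, Eve); (NULL, NULL, 4, Pia); (NULL, NULL, 4, NULL); (NULL, NULL, 8, NULL)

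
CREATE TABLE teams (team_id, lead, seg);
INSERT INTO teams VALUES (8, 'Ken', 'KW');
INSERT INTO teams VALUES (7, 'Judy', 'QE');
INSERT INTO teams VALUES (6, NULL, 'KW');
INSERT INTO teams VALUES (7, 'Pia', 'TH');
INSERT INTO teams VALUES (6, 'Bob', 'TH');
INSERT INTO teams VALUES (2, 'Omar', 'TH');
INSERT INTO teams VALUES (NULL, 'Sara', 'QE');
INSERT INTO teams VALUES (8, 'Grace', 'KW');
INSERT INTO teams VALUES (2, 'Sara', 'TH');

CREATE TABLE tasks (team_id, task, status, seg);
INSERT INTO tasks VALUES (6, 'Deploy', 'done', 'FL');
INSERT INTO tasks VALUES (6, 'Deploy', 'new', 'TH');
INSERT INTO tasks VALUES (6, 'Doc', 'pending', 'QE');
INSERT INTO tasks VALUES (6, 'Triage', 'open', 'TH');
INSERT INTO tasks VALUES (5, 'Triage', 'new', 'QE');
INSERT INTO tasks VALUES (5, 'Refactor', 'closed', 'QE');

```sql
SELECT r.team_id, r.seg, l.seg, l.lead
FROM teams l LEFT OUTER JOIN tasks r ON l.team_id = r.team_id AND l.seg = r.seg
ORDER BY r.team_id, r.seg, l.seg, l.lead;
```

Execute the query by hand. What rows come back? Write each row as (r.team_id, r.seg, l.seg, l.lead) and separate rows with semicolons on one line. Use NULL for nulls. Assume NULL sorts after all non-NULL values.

(6, TH, TH, Bob); (6, TH, TH, Bob); (NULL, NULL, KW, Grace); (NULL, NULL, KW, Ken); (NULL, NULL, KW, NULL); (NULL, NULL, QE, Judy); (NULL, NULL, QE, Sara); (NULL, NULL, TH, Omar); (NULL, NULL, TH, Pia); (NULL, NULL, TH, Sara)

LEFT JOIN keeps every row from `teams`; unmatched rows get NULL for `tasks`'s columns.
Matching on l.team_id = r.team_id AND l.seg = r.seg. A NULL in a compared column never satisfies the condition.
- l row (team_id=8, seg=KW): no match → kept, r columns NULL.
- l row (team_id=7, seg=QE): no match → kept, r columns NULL.
- l row (team_id=6, seg=KW): no match → kept, r columns NULL.
- l row (team_id=7, seg=TH): no match → kept, r columns NULL.
- l row (team_id=6, seg=TH): matches 2 r row(s) → 2 output row(s).
- l row (team_id=2, seg=TH): no match → kept, r columns NULL.
- l row (team_id=NULL, seg=QE): no match → kept, r columns NULL.
- l row (team_id=8, seg=KW): no match → kept, r columns NULL.
- l row (team_id=2, seg=TH): no match → kept, r columns NULL.
After projecting and ordering:
r.team_id | r.seg | l.seg | l.lead
6 | TH | TH | Bob
6 | TH | TH | Bob
NULL | NULL | KW | Grace
NULL | NULL | KW | Ken
NULL | NULL | KW | NULL
NULL | NULL | QE | Judy
NULL | NULL | QE | Sara
NULL | NULL | TH | Omar
NULL | NULL | TH | Pia
NULL | NULL | TH | Sara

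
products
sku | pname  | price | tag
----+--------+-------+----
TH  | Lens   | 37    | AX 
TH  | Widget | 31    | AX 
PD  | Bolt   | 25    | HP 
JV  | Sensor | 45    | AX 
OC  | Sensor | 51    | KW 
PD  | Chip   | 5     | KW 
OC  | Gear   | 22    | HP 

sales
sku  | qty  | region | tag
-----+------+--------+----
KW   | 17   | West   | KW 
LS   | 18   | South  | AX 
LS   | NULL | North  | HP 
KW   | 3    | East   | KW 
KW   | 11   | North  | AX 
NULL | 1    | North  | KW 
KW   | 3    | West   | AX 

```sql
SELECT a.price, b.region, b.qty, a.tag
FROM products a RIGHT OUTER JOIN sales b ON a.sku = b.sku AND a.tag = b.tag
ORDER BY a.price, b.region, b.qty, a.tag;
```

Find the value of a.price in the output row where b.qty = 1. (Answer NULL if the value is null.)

NULL

RIGHT JOIN keeps every row from `sales`; unmatched rows get NULL for `products`'s columns.
Matching on a.sku = b.sku AND a.tag = b.tag. A NULL in a compared column never satisfies the condition.
Matched pairs: 0; unmatched b rows kept: 7.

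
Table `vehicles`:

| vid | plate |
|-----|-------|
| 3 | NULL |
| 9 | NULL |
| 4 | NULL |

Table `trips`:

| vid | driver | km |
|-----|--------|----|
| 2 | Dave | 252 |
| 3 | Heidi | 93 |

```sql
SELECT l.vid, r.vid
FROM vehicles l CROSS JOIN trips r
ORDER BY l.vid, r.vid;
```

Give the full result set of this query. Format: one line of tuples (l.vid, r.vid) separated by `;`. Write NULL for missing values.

CROSS JOIN pairs every row of `vehicles` with every row of `trips`: 3 × 2 = 6 rows.

(3, 2); (3, 3); (4, 2); (4, 3); (9, 2); (9, 3)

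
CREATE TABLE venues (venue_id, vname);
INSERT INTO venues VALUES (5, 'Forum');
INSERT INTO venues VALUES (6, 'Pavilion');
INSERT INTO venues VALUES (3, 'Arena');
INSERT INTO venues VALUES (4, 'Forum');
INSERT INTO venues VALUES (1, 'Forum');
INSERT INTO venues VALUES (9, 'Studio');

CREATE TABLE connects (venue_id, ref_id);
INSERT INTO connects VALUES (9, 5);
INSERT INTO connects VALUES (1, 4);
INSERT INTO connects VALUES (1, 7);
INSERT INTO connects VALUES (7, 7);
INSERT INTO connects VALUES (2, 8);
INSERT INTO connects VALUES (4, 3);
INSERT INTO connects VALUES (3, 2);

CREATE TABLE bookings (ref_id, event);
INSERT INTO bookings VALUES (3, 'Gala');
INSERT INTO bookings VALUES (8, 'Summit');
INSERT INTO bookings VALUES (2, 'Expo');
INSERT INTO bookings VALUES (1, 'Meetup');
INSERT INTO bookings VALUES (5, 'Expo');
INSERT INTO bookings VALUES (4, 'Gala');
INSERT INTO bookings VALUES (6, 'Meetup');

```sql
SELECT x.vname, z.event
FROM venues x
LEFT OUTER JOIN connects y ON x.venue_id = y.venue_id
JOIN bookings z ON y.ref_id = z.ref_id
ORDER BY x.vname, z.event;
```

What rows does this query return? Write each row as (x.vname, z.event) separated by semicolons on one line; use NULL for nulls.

(Arena, Expo); (Forum, Gala); (Forum, Gala); (Studio, Expo)

Joins associate left-to-right: venues LEFT JOIN connects on venue_id gives 7 intermediate row(s).
Then INNER JOIN `bookings z` on ref_id: keep only rows whose y.ref_id appears in z.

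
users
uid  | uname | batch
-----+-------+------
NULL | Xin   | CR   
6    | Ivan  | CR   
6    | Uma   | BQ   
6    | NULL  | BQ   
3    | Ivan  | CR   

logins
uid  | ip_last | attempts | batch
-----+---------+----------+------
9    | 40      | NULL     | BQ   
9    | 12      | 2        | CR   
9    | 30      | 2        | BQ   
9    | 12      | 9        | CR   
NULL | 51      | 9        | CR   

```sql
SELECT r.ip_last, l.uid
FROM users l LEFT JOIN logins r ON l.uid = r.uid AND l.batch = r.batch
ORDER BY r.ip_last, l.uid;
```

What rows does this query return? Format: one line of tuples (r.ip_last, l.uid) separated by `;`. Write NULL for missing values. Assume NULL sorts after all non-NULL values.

LEFT JOIN keeps every row from `users`; unmatched rows get NULL for `logins`'s columns.
Matching on l.uid = r.uid AND l.batch = r.batch. A NULL in a compared column never satisfies the condition.
- l (uid=NULL, batch=CR) has no partner → padded with NULL.
- l (uid=6, batch=CR) has no partner → padded with NULL.
- l (uid=6, batch=BQ) has no partner → padded with NULL.
- l (uid=6, batch=BQ) has no partner → padded with NULL.
- l (uid=3, batch=CR) has no partner → padded with NULL.
After projecting and ordering:
r.ip_last | l.uid
NULL | 3
NULL | 6
NULL | 6
NULL | 6
NULL | NULL

(NULL, 3); (NULL, 6); (NULL, 6); (NULL, 6); (NULL, NULL)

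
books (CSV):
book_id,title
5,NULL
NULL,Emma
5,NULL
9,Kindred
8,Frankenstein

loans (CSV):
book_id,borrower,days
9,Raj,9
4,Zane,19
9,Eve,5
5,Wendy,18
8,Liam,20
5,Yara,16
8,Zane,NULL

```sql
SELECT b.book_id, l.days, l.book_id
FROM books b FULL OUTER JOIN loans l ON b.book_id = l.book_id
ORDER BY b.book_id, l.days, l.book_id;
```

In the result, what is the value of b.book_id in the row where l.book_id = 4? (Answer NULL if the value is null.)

NULL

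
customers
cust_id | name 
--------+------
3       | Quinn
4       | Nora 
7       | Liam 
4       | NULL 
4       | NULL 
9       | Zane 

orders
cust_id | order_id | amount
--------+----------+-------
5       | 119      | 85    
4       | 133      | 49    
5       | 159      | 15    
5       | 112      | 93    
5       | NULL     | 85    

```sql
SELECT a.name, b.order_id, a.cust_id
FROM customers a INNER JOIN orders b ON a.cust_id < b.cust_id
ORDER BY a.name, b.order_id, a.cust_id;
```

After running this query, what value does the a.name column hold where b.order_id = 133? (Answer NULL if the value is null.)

Quinn

INNER JOIN keeps only pairs where the ON condition holds.
Matching on a.cust_id < b.cust_id.
- a row (cust_id=3): matches 5 b row(s) → 5 output row(s).
- a row (cust_id=4): matches 4 b row(s) → 4 output row(s).
- a row (cust_id=7): no match → dropped.
- a row (cust_id=4): matches 4 b row(s) → 4 output row(s).
- a row (cust_id=4): matches 4 b row(s) → 4 output row(s).
- a row (cust_id=9): no match → dropped.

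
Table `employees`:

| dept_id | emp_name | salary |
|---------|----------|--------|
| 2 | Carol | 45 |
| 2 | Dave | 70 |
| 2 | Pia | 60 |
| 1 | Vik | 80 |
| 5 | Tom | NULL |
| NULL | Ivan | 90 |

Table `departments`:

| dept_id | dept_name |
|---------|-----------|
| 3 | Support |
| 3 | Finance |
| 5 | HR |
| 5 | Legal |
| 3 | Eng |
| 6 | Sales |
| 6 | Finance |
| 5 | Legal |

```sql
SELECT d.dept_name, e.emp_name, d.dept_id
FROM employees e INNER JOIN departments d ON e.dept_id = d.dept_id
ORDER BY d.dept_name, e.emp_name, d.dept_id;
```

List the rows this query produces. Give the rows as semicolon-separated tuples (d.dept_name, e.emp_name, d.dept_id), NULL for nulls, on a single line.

(HR, Tom, 5); (Legal, Tom, 5); (Legal, Tom, 5)

INNER JOIN keeps only pairs where the ON condition holds.
Matching on e.dept_id = d.dept_id. A NULL in a compared column never satisfies the condition.
- e (dept_id=2) has no partner → excluded.
- e (dept_id=2) has no partner → excluded.
- e (dept_id=2) has no partner → excluded.
- e (dept_id=1) has no partner → excluded.
- e (dept_id=5) pairs with 3 row(s) of d.
- e (dept_id=NULL) has no partner → excluded.
After projecting and ordering:
d.dept_name | e.emp_name | d.dept_id
HR | Tom | 5
Legal | Tom | 5
Legal | Tom | 5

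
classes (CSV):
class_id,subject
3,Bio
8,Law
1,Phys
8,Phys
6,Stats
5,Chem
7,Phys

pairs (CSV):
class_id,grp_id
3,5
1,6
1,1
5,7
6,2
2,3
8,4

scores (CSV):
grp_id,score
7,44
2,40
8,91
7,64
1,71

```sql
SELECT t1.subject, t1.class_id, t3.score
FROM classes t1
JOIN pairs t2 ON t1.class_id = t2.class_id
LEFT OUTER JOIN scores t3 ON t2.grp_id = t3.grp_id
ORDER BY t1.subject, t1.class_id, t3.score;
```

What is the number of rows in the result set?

Joins associate left-to-right: classes INNER JOIN pairs on class_id gives 7 intermediate row(s).
Then LEFT JOIN `scores t3` on grp_id: each of those 7 rows is kept; rows whose t2.grp_id has no match in t3 get NULL for t3's columns.
Result: 8 row(s).

8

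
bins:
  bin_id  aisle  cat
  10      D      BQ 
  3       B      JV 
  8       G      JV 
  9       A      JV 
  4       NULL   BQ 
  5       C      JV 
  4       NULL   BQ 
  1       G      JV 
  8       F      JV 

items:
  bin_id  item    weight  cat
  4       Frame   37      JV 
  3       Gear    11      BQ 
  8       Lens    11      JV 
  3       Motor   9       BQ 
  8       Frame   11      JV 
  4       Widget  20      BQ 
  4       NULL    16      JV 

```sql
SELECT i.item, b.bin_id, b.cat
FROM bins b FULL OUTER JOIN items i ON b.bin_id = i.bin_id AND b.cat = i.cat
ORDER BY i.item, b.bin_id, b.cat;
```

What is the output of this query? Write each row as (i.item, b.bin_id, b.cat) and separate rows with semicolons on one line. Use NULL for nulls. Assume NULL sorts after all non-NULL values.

FULL OUTER JOIN keeps every row from both sides; unmatched rows get NULL for the other side's columns.
Matching on b.bin_id = i.bin_id AND b.cat = i.cat.
- b row (bin_id=10, cat=BQ): no match → kept, i columns NULL.
- b row (bin_id=3, cat=JV): no match → kept, i columns NULL.
- b row (bin_id=8, cat=JV): matches 2 i row(s) → 2 output row(s).
- b row (bin_id=9, cat=JV): no match → kept, i columns NULL.
- b row (bin_id=4, cat=BQ): matches 1 i row(s) → 1 output row(s).
- b row (bin_id=5, cat=JV): no match → kept, i columns NULL.
- b row (bin_id=4, cat=BQ): matches 1 i row(s) → 1 output row(s).
- b row (bin_id=1, cat=JV): no match → kept, i columns NULL.
- b row (bin_id=8, cat=JV): matches 2 i row(s) → 2 output row(s).
- 4 i row(s) had no b match → kept, b columns NULL.

(Frame, 8, JV); (Frame, 8, JV); (Frame, NULL, NULL); (Gear, NULL, NULL); (Lens, 8, JV); (Lens, 8, JV); (Motor, NULL, NULL); (Widget, 4, BQ); (Widget, 4, BQ); (NULL, 1, JV); (NULL, 3, JV); (NULL, 5, JV); (NULL, 9, JV); (NULL, 10, BQ); (NULL, NULL, NULL)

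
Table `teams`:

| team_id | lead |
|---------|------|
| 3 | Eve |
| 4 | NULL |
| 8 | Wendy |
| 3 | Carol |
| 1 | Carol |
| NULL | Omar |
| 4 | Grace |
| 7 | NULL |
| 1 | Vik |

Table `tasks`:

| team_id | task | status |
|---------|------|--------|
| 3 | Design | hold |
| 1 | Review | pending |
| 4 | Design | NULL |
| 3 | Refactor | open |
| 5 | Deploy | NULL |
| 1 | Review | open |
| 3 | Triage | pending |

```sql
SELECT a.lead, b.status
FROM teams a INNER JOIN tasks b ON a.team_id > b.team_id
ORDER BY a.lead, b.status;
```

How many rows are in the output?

28

INNER JOIN keeps only pairs where the ON condition holds.
Matching on a.team_id > b.team_id. A NULL in a compared column never satisfies the condition.
- a[0] team_id=3 → 2 match(es) in b → 2 row(s).
- a[1] team_id=4 → 5 match(es) in b → 5 row(s).
- a[2] team_id=8 → 7 match(es) in b → 7 row(s).
- a[3] team_id=3 → 2 match(es) in b → 2 row(s).
- a[4] team_id=1 → no match; dropped.
- a[5] team_id=NULL → no match; dropped.
- a[6] team_id=4 → 5 match(es) in b → 5 row(s).
- a[7] team_id=7 → 7 match(es) in b → 7 row(s).
- a[8] team_id=1 → no match; dropped.
Total: 28 rows.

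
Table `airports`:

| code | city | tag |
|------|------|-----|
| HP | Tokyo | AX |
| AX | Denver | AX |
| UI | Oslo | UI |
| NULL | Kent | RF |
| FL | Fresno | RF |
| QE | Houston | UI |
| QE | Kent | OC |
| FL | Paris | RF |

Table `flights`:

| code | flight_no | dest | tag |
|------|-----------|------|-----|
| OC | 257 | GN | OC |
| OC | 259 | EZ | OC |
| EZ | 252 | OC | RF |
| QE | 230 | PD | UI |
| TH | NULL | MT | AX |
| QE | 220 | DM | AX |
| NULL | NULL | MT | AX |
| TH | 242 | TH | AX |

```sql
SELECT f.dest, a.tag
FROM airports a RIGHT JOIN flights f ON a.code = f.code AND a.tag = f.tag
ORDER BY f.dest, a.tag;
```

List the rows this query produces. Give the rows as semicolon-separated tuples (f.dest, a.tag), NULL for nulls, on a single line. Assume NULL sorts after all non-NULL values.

(DM, NULL); (EZ, NULL); (GN, NULL); (MT, NULL); (MT, NULL); (OC, NULL); (PD, UI); (TH, NULL)

RIGHT JOIN keeps every row from `flights`; unmatched rows get NULL for `airports`'s columns.
Matching on a.code = f.code AND a.tag = f.tag. A NULL in a compared column never satisfies the condition.
- code=HP, tag=AX: no matching f row.
- code=AX, tag=AX: no matching f row.
- code=UI, tag=UI: no matching f row.
- code=NULL, tag=RF: no matching f row.
- code=FL, tag=RF: no matching f row.
- code=QE, tag=UI: 1 matching f row(s), so 1 row(s) emitted.
- code=QE, tag=OC: no matching f row.
- code=FL, tag=RF: no matching f row.
- plus 7 unmatched f row(s), each kept with NULL a columns.
After projecting and ordering:
f.dest | a.tag
DM | NULL
EZ | NULL
GN | NULL
MT | NULL
MT | NULL
OC | NULL
PD | UI
TH | NULL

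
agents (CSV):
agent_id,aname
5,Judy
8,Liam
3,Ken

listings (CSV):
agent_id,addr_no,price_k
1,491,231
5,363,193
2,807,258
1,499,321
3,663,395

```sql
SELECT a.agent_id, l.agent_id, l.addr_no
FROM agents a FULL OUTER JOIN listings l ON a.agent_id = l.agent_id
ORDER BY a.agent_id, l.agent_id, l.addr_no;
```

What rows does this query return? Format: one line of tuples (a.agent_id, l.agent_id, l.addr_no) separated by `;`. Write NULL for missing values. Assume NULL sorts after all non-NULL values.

FULL OUTER JOIN keeps every row from both sides; unmatched rows get NULL for the other side's columns.
Matching on a.agent_id = l.agent_id.
Matched pairs: 2; unmatched a rows kept: 1; unmatched l rows kept: 3.

(3, 3, 663); (5, 5, 363); (8, NULL, NULL); (NULL, 1, 491); (NULL, 1, 499); (NULL, 2, 807)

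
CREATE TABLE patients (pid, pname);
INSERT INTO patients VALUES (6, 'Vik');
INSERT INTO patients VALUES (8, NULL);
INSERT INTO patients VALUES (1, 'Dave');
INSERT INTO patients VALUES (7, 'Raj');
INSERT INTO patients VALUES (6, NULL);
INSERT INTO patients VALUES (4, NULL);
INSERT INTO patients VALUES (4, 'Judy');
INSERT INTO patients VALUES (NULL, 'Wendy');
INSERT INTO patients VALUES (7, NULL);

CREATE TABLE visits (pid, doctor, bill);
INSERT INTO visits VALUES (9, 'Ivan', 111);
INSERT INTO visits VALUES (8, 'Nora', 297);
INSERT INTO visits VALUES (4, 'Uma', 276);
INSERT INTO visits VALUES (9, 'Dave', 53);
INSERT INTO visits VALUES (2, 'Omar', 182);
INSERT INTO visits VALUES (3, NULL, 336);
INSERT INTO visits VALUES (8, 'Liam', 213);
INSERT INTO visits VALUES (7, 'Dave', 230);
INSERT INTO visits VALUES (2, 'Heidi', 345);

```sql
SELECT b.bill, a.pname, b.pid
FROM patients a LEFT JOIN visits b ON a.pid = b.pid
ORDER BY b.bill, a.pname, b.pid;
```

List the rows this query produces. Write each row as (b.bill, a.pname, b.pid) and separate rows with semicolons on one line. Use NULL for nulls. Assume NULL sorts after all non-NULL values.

(213, NULL, 8); (230, Raj, 7); (230, NULL, 7); (276, Judy, 4); (276, NULL, 4); (297, NULL, 8); (NULL, Dave, NULL); (NULL, Vik, NULL); (NULL, Wendy, NULL); (NULL, NULL, NULL)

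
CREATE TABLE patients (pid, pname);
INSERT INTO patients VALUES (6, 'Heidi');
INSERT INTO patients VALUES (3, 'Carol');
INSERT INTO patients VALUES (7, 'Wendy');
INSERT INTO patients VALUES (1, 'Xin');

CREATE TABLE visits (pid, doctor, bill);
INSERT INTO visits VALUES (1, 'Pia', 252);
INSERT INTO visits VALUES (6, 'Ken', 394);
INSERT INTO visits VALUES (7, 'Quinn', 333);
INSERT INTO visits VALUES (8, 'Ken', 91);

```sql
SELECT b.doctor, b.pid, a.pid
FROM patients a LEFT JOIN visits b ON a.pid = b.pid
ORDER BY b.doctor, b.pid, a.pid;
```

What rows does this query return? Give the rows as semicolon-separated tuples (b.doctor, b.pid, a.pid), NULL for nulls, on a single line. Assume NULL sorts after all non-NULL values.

(Ken, 6, 6); (Pia, 1, 1); (Quinn, 7, 7); (NULL, NULL, 3)

LEFT JOIN keeps every row from `patients`; unmatched rows get NULL for `visits`'s columns.
Matching on a.pid = b.pid.
Matched pairs: 3; unmatched a rows kept: 1.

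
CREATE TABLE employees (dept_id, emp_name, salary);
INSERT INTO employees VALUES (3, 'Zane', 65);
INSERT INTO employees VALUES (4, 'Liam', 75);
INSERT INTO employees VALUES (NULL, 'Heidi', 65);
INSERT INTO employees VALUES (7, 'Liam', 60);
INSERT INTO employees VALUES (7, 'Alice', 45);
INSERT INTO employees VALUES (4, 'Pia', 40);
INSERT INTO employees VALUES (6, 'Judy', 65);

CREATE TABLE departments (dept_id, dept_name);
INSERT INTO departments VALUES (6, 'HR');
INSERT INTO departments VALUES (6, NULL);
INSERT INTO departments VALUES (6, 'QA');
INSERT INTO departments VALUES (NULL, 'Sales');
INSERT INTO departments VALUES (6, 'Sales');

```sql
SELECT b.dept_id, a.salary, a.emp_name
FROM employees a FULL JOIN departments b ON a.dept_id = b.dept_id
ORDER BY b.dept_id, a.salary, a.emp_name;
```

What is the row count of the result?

11

FULL OUTER JOIN keeps every row from both sides; unmatched rows get NULL for the other side's columns.
Matching on a.dept_id = b.dept_id. A NULL in a compared column never satisfies the condition.
Matched pairs: 4; unmatched a rows kept: 6; unmatched b rows kept: 1.
Total: 4 matched + 7 padded = 11 rows.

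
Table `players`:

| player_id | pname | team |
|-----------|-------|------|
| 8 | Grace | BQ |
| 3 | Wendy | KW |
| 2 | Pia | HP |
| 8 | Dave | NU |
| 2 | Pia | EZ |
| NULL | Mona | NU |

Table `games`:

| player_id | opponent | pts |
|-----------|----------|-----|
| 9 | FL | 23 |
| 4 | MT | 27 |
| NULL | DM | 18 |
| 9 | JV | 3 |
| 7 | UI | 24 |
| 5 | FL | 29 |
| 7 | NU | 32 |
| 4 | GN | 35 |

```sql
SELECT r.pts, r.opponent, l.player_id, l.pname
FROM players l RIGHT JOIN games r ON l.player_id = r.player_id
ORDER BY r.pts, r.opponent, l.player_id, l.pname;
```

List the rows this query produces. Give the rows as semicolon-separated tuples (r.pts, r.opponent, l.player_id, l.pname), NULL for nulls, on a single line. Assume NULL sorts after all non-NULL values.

RIGHT JOIN keeps every row from `games`; unmatched rows get NULL for `players`'s columns.
Matching on l.player_id = r.player_id. A NULL in a compared column never satisfies the condition.
- player_id=8: no matching r row.
- player_id=3: no matching r row.
- player_id=2: no matching r row.
- player_id=8: no matching r row.
- player_id=2: no matching r row.
- player_id=NULL: no matching r row.
- plus 8 unmatched r row(s), each kept with NULL l columns.
After projecting and ordering:
r.pts | r.opponent | l.player_id | l.pname
3 | JV | NULL | NULL
18 | DM | NULL | NULL
23 | FL | NULL | NULL
24 | UI | NULL | NULL
27 | MT | NULL | NULL
29 | FL | NULL | NULL
32 | NU | NULL | NULL
35 | GN | NULL | NULL

(3, JV, NULL, NULL); (18, DM, NULL, NULL); (23, FL, NULL, NULL); (24, UI, NULL, NULL); (27, MT, NULL, NULL); (29, FL, NULL, NULL); (32, NU, NULL, NULL); (35, GN, NULL, NULL)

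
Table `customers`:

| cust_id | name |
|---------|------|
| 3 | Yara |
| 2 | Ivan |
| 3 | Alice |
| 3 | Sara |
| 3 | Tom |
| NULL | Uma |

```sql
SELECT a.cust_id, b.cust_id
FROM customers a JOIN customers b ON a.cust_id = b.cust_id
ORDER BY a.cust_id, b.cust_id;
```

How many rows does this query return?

INNER JOIN keeps only pairs where the ON condition holds.
Matching on a.cust_id = b.cust_id. A NULL in a compared column never satisfies the condition.
Matched pairs: 17.
Total: 17 rows.

17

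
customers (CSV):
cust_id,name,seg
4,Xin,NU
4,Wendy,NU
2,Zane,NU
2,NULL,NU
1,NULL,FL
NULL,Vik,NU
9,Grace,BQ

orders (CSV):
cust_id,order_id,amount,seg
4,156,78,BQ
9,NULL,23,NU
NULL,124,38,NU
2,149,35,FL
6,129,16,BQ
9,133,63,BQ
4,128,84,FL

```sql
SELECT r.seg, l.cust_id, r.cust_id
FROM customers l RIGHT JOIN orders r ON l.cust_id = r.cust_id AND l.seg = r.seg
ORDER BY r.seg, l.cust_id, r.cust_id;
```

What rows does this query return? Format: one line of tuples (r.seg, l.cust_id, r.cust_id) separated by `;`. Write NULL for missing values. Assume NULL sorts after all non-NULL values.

(BQ, 9, 9); (BQ, NULL, 4); (BQ, NULL, 6); (FL, NULL, 2); (FL, NULL, 4); (NU, NULL, 9); (NU, NULL, NULL)

RIGHT JOIN keeps every row from `orders`; unmatched rows get NULL for `customers`'s columns.
Matching on l.cust_id = r.cust_id AND l.seg = r.seg. A NULL in a compared column never satisfies the condition.
- l[0] cust_id=4, seg=NU → no match.
- l[1] cust_id=4, seg=NU → no match.
- l[2] cust_id=2, seg=NU → no match.
- l[3] cust_id=2, seg=NU → no match.
- l[4] cust_id=1, seg=FL → no match.
- l[5] cust_id=NULL, seg=NU → no match.
- l[6] cust_id=9, seg=BQ → 1 match(es) in r → 1 row(s).
- plus 6 unmatched r row(s), each kept with NULL l columns.
After projecting and ordering:
r.seg | l.cust_id | r.cust_id
BQ | 9 | 9
BQ | NULL | 4
BQ | NULL | 6
FL | NULL | 2
FL | NULL | 4
NU | NULL | 9
NU | NULL | NULL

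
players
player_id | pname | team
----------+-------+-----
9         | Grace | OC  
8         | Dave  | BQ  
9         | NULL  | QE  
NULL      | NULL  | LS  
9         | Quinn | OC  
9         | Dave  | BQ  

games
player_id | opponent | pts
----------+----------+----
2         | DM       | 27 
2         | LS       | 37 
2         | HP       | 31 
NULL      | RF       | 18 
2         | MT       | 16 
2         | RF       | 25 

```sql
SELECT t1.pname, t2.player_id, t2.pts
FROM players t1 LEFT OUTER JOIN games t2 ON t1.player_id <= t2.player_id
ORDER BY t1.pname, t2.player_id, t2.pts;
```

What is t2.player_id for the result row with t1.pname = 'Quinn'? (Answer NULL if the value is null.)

NULL

LEFT JOIN keeps every row from `players`; unmatched rows get NULL for `games`'s columns.
Matching on t1.player_id <= t2.player_id. A NULL in a compared column never satisfies the condition.
- player_id=9: no t2 row matches, row kept with t2 columns NULL.
- player_id=8: no t2 row matches, row kept with t2 columns NULL.
- player_id=9: no t2 row matches, row kept with t2 columns NULL.
- player_id=NULL: no t2 row matches, row kept with t2 columns NULL.
- player_id=9: no t2 row matches, row kept with t2 columns NULL.
- player_id=9: no t2 row matches, row kept with t2 columns NULL.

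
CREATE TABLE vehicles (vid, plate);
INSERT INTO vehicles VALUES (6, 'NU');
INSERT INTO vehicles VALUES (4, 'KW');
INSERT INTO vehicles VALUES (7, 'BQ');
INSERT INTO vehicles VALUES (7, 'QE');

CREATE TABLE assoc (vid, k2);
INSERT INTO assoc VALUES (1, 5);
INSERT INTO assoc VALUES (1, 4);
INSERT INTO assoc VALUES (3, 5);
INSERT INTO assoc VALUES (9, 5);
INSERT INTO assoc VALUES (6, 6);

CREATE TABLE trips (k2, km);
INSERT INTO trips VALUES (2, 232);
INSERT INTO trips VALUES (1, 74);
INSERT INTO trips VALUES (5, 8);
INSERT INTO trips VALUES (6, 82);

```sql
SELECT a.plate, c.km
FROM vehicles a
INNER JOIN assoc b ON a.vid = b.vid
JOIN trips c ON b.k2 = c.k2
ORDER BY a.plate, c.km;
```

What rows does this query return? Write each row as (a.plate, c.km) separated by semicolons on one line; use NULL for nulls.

(NU, 82)

Step 1 — a INNER JOIN b on vid → 1 row(s).
Then INNER JOIN `trips c` on k2: keep only rows whose b.k2 appears in c.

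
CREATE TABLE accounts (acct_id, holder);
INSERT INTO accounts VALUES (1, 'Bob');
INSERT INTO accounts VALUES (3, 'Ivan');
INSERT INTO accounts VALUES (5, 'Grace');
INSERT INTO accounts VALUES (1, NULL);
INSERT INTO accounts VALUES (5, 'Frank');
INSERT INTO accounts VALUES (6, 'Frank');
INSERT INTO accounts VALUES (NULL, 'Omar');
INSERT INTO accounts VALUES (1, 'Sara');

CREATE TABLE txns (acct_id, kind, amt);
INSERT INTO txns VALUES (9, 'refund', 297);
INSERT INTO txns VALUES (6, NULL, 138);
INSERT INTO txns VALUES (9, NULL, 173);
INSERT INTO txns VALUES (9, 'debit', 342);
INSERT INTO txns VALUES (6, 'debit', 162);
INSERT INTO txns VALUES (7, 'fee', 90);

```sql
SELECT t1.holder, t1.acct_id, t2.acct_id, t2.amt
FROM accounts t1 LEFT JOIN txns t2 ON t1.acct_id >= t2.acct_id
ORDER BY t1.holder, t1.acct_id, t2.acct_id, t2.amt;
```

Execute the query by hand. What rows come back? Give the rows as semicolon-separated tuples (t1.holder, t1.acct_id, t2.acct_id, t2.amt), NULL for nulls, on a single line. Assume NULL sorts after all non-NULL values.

(Bob, 1, NULL, NULL); (Frank, 5, NULL, NULL); (Frank, 6, 6, 138); (Frank, 6, 6, 162); (Grace, 5, NULL, NULL); (Ivan, 3, NULL, NULL); (Omar, NULL, NULL, NULL); (Sara, 1, NULL, NULL); (NULL, 1, NULL, NULL)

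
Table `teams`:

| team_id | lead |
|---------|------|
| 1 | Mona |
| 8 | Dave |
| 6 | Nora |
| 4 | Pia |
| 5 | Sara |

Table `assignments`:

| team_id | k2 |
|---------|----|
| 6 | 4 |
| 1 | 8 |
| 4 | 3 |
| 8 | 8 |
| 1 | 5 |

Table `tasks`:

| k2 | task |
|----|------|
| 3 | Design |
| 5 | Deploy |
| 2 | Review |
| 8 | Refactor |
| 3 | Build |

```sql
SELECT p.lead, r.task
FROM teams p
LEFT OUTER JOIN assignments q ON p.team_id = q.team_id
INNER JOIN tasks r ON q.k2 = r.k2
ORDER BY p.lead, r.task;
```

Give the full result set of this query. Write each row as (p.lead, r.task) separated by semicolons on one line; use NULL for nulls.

Joins associate left-to-right: teams LEFT JOIN assignments on team_id gives 6 intermediate row(s).
Then INNER JOIN `tasks r` on k2: keep only rows whose q.k2 appears in r.

(Dave, Refactor); (Mona, Deploy); (Mona, Refactor); (Pia, Build); (Pia, Design)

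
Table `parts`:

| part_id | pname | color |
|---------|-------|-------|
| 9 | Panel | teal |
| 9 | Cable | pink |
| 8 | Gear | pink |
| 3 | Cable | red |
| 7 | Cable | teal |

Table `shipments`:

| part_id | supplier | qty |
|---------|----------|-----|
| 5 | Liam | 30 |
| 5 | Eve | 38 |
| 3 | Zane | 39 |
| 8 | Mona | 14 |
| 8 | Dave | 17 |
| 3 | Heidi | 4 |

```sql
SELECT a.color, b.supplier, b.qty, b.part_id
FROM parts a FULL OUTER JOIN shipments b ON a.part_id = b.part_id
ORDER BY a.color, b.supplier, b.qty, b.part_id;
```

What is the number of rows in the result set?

FULL OUTER JOIN keeps every row from both sides; unmatched rows get NULL for the other side's columns.
Matching on a.part_id = b.part_id.
Matched pairs: 4; unmatched a rows kept: 3; unmatched b rows kept: 2.
Total: 4 matched + 5 padded = 9 rows.

9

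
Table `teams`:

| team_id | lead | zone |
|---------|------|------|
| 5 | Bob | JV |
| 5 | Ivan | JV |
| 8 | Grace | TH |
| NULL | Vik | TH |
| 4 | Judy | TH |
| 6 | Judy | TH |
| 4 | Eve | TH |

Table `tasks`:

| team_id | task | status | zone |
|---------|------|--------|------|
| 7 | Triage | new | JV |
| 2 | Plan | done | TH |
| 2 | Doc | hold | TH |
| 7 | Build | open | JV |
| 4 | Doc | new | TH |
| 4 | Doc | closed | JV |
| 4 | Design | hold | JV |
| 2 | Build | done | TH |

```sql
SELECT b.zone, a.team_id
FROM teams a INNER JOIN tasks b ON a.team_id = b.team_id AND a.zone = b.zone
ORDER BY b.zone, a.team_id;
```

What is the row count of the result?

2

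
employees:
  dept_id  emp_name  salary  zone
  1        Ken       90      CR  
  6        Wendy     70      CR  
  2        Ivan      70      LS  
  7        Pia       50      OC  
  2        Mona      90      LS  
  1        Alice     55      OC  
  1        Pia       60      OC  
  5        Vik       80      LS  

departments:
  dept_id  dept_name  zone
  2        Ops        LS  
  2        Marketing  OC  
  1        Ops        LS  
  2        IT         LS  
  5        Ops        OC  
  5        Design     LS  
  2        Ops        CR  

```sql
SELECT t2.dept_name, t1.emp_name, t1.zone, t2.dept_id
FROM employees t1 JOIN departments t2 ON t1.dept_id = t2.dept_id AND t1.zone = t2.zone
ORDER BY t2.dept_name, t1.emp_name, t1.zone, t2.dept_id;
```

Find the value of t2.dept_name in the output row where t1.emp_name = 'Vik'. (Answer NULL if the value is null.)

INNER JOIN keeps only pairs where the ON condition holds.
Matching on t1.dept_id = t2.dept_id AND t1.zone = t2.zone.
- t1[0] dept_id=1, zone=CR → no match; dropped.
- t1[1] dept_id=6, zone=CR → no match; dropped.
- t1[2] dept_id=2, zone=LS → 2 match(es) in t2 → 2 row(s).
- t1[3] dept_id=7, zone=OC → no match; dropped.
- t1[4] dept_id=2, zone=LS → 2 match(es) in t2 → 2 row(s).
- t1[5] dept_id=1, zone=OC → no match; dropped.
- t1[6] dept_id=1, zone=OC → no match; dropped.
- t1[7] dept_id=5, zone=LS → 1 match(es) in t2 → 1 row(s).

Design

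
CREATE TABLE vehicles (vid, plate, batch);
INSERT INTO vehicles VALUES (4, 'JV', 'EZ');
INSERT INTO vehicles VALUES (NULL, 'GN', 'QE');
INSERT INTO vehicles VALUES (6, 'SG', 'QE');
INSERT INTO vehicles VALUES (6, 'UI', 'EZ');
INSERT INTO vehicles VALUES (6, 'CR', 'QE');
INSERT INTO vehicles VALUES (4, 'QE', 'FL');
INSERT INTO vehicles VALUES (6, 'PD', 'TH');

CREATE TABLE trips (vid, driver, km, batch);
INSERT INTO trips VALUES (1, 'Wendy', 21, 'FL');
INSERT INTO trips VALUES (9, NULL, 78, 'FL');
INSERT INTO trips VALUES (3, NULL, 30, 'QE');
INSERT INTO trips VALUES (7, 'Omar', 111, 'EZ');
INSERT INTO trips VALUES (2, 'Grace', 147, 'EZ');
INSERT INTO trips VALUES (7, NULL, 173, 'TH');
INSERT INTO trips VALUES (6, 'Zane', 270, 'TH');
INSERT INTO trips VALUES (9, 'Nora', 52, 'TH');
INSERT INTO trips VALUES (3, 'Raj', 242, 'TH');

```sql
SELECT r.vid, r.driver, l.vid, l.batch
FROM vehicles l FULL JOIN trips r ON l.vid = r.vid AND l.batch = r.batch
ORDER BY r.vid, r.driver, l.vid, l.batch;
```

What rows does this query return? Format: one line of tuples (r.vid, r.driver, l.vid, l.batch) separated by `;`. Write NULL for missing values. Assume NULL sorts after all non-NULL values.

(1, Wendy, NULL, NULL); (2, Grace, NULL, NULL); (3, Raj, NULL, NULL); (3, NULL, NULL, NULL); (6, Zane, 6, TH); (7, Omar, NULL, NULL); (7, NULL, NULL, NULL); (9, Nora, NULL, NULL); (9, NULL, NULL, NULL); (NULL, NULL, 4, EZ); (NULL, NULL, 4, FL); (NULL, NULL, 6, EZ); (NULL, NULL, 6, QE); (NULL, NULL, 6, QE); (NULL, NULL, NULL, QE)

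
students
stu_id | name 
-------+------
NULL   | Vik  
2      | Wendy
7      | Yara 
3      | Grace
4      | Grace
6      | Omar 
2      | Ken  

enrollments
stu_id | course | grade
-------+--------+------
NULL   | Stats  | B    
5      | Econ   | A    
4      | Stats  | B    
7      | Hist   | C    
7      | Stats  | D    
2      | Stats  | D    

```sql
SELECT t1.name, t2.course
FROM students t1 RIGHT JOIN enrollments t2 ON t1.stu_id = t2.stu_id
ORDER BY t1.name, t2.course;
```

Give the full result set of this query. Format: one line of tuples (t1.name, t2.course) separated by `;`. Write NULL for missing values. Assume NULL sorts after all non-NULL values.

(Grace, Stats); (Ken, Stats); (Wendy, Stats); (Yara, Hist); (Yara, Stats); (NULL, Econ); (NULL, Stats)

RIGHT JOIN keeps every row from `enrollments`; unmatched rows get NULL for `students`'s columns.
Matching on t1.stu_id = t2.stu_id. A NULL in a compared column never satisfies the condition.
Matched pairs: 5; unmatched t2 rows kept: 2.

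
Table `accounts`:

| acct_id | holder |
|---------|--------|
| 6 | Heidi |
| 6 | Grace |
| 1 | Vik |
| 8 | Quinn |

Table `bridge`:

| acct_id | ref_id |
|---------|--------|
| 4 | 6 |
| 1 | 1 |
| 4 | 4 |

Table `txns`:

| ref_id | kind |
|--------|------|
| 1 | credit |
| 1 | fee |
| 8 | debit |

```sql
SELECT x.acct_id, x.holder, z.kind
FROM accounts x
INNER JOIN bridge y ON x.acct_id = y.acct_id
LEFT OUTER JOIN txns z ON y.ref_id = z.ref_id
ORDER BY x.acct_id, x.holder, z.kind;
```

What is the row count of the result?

2

Evaluate left to right. First `accounts x INNER JOIN bridge y` on acct_id: 1 row(s).
Then LEFT JOIN `txns z` on ref_id: each of those 1 rows is kept; rows whose y.ref_id has no match in z get NULL for z's columns.
Result: 2 row(s).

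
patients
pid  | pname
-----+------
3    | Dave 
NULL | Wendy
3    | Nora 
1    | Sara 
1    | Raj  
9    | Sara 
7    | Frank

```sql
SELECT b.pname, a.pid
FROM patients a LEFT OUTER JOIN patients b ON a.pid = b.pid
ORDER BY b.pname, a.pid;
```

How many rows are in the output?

LEFT JOIN keeps every row from `patients a`; unmatched rows get NULL for `patients b`'s columns.
Matching on a.pid = b.pid. A NULL in a compared column never satisfies the condition.
Matched pairs: 10; unmatched a rows kept: 1.
Total: 10 matched + 1 padded = 11 rows.

11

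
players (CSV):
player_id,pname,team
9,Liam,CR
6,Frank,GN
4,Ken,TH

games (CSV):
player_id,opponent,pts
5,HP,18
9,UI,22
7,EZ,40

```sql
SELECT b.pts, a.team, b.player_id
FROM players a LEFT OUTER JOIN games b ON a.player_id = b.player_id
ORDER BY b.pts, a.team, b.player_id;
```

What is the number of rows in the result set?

LEFT JOIN keeps every row from `players`; unmatched rows get NULL for `games`'s columns.
Matching on a.player_id = b.player_id.
- a (player_id=9) pairs with 1 row(s) of b.
- a (player_id=6) has no partner → padded with NULL.
- a (player_id=4) has no partner → padded with NULL.
Total: 1 matched + 2 padded = 3 rows.

3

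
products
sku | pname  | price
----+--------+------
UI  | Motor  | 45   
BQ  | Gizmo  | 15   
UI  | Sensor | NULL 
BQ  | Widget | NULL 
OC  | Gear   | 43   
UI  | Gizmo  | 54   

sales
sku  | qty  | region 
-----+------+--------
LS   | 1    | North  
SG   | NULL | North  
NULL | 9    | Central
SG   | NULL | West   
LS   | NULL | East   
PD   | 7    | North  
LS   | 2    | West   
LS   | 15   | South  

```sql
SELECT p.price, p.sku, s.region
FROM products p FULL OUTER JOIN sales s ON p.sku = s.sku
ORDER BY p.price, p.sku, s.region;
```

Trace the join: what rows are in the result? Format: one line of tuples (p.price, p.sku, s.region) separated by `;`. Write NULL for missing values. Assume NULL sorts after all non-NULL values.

(15, BQ, NULL); (43, OC, NULL); (45, UI, NULL); (54, UI, NULL); (NULL, BQ, NULL); (NULL, UI, NULL); (NULL, NULL, Central); (NULL, NULL, East); (NULL, NULL, North); (NULL, NULL, North); (NULL, NULL, North); (NULL, NULL, South); (NULL, NULL, West); (NULL, NULL, West)

FULL OUTER JOIN keeps every row from both sides; unmatched rows get NULL for the other side's columns.
Matching on p.sku = s.sku. A NULL in a compared column never satisfies the condition.
- p (sku=UI) has no partner → padded with NULL.
- p (sku=BQ) has no partner → padded with NULL.
- p (sku=UI) has no partner → padded with NULL.
- p (sku=BQ) has no partner → padded with NULL.
- p (sku=OC) has no partner → padded with NULL.
- p (sku=UI) has no partner → padded with NULL.
- plus 8 unmatched s row(s), each kept with NULL p columns.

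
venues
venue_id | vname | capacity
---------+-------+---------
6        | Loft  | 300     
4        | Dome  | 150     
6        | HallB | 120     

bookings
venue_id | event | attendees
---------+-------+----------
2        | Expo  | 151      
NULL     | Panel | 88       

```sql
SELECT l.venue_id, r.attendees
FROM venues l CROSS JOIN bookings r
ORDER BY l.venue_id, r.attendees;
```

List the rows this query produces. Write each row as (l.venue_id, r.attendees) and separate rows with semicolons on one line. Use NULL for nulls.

CROSS JOIN pairs every row of `venues` with every row of `bookings`: 3 × 2 = 6 rows.

(4, 88); (4, 151); (6, 88); (6, 88); (6, 151); (6, 151)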